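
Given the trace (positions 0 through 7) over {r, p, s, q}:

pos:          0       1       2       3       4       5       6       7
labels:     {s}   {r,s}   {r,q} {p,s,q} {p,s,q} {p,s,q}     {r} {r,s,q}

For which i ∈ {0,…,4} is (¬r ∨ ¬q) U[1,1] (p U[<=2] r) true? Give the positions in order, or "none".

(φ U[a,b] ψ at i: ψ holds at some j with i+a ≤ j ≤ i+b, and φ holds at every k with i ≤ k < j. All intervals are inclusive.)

0, 1, 3, 4

Evaluate at each i in [0,4]:
  i=0: ✓ (rhs at j=1; lhs holds on [0,0])
  i=1: ✓ (rhs at j=2; lhs holds on [1,1])
  i=2: ✗ (no rhs in [3,3])
  i=3: ✓ (rhs at j=4; lhs holds on [3,3])
  i=4: ✓ (rhs at j=5; lhs holds on [4,4])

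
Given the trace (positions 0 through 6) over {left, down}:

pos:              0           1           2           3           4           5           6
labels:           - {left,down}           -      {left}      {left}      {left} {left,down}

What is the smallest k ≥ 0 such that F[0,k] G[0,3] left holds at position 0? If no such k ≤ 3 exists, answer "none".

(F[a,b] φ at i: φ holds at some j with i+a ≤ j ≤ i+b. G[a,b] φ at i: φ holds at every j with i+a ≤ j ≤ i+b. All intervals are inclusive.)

3

Scan j = 0,1,… for G[0,3] left:
  j=0: fails
  j=1: fails
  j=2: fails
  j=3: holds
First hit at j=3, so smallest k = 3-0 = 3.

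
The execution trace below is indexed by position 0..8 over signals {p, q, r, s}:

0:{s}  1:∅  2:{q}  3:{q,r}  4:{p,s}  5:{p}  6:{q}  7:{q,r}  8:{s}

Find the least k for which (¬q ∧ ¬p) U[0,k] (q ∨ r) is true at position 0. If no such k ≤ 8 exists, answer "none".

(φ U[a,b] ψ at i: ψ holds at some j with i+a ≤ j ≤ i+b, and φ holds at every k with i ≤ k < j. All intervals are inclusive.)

2

Need earliest j ≥ 0 with (q ∨ r), and (¬q ∧ ¬p) at every k in [0,j-1].
  j=0: rhs fails.
  j=1: rhs fails.
  j=2: rhs holds; lhs holds on [0,1]. k = 2.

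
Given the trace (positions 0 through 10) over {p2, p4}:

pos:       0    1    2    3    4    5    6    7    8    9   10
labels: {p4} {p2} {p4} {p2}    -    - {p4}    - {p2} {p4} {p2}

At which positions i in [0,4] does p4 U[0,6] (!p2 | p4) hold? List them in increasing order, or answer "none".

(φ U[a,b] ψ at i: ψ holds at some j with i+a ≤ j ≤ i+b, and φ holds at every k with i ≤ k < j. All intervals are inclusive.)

Evaluate at each i in [0,4]:
  i=0: ✓ (rhs at j=0)
  i=1: ✗ (lhs fails at k=1 before rhs at j=2)
  i=2: ✓ (rhs at j=2)
  i=3: ✗ (lhs fails at k=3 before rhs at j=4)
  i=4: ✓ (rhs at j=4)

0, 2, 4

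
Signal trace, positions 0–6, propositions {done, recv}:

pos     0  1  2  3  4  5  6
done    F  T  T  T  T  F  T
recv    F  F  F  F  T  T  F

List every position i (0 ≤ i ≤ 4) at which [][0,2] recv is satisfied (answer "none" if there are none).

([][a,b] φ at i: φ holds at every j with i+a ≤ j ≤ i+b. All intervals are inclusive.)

none

Evaluate at each i in [0,4]:
  i=0: ✗ (fails at j=0)
  i=1: ✗ (fails at j=1)
  i=2: ✗ (fails at j=2)
  i=3: ✗ (fails at j=3)
  i=4: ✗ (fails at j=6)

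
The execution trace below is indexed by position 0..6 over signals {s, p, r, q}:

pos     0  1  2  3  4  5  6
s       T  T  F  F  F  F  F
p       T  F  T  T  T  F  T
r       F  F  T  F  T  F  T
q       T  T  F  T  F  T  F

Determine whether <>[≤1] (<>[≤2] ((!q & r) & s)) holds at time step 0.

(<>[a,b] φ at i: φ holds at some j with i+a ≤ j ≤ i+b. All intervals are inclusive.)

Check <>[≤2] ((!q & r) & s) at each j in [0,1]:
  j=0: fails (none in [0,2])
  j=1: fails (none in [1,3])
No position in the window satisfies it → formula fails.

False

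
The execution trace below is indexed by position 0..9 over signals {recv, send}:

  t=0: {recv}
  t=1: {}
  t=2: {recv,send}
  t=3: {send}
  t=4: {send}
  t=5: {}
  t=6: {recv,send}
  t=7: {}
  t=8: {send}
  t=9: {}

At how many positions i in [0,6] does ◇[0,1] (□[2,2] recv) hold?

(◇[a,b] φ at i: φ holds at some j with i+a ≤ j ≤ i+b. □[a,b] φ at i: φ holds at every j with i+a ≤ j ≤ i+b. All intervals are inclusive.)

3

Evaluate at each i in [0,6]:
  i=0: ✓ (witness j=0)
  i=1: ✗ (none in [1,2])
  i=2: ✗ (none in [2,3])
  i=3: ✓ (witness j=4)
  i=4: ✓ (witness j=4)
  i=5: ✗ (none in [5,6])
  i=6: ✗ (none in [6,7])
Positions where it holds: {0, 3, 4} → 3.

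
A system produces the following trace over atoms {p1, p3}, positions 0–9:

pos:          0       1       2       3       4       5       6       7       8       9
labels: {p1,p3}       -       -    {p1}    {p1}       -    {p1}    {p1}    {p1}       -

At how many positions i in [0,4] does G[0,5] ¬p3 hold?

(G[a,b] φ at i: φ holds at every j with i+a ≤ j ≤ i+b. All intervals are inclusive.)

Evaluate at each i in [0,4]:
  i=0: ✗ (fails at j=0)
  i=1: ✓ (all of [1,6])
  i=2: ✓ (all of [2,7])
  i=3: ✓ (all of [3,8])
  i=4: ✓ (all of [4,9])
Positions where it holds: {1, 2, 3, 4} → 4.

4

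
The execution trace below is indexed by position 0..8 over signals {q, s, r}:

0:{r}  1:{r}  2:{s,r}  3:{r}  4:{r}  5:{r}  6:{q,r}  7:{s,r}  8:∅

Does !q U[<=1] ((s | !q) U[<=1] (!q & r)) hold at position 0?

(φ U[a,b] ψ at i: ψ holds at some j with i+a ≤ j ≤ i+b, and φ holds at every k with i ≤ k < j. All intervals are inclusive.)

Holds

Need some j in [0,1] with ((s | !q) U[<=1] (!q & r)), and !q at every k in [0,j-1].
  j=0: ((s | !q) U[<=1] (!q & r)) holds; no prefix to check → satisfied.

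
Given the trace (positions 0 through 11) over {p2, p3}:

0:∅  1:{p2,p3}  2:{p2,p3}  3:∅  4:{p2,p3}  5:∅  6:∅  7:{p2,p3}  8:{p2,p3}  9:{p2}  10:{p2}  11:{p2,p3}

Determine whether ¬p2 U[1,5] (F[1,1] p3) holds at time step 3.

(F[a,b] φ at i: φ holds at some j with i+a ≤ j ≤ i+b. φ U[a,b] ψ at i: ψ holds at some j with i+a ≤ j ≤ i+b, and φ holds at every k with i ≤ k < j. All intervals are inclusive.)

No

Need some j in [4,8] with F[1,1] p3, and ¬p2 at every k in [3,j-1].
  j=4: F[1,1] p3 — fails (none in [5,5]).
  j=5: F[1,1] p3 — fails (none in [6,6]).
  j=6: F[1,1] p3 holds, but ¬p2 fails at k=4 → not this j.
  j=7: F[1,1] p3 holds, but ¬p2 fails at k=4 → not this j.
  j=8: F[1,1] p3 — fails (none in [9,9]).
No j in the window works → until fails.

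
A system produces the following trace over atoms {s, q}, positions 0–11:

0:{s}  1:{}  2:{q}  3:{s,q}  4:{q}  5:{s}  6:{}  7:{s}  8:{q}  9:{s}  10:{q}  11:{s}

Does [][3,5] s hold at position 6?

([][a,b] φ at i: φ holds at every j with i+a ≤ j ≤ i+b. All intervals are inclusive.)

Does not hold

Check s at every j in [9,11]:
  j=9: true
  j=10: false
  j=11: true
Fails at j=10 → formula fails.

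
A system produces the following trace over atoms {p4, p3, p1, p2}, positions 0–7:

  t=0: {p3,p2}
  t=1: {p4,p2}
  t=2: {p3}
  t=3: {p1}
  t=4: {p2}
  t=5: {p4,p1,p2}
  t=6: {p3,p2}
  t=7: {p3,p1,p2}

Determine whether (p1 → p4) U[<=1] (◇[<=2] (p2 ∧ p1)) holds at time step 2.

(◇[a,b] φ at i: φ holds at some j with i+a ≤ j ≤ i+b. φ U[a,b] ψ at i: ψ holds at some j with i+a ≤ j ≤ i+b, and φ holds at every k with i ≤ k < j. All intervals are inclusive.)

Yes

Need some j in [2,3] with ◇[<=2] (p2 ∧ p1), and (p1 → p4) at every k in [2,j-1].
  j=2: ◇[<=2] (p2 ∧ p1) — fails (none in [2,4]).
  j=3: ◇[<=2] (p2 ∧ p1) holds; (p1 → p4) holds at every k in [2,2] → satisfied.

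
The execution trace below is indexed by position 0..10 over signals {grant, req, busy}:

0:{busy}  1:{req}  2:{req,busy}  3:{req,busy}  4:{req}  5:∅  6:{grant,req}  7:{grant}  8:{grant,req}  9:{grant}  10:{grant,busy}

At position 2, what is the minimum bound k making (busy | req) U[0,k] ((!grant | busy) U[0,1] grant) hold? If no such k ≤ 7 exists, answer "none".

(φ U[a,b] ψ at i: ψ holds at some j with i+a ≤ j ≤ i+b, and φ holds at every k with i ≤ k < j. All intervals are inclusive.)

3

Need earliest j ≥ 2 with ((!grant | busy) U[0,1] grant), and (busy | req) at every k in [2,j-1].
  j=2: rhs fails.
  j=3: rhs fails.
  j=4: rhs fails.
  j=5: rhs holds; lhs holds on [2,4]. k = 3.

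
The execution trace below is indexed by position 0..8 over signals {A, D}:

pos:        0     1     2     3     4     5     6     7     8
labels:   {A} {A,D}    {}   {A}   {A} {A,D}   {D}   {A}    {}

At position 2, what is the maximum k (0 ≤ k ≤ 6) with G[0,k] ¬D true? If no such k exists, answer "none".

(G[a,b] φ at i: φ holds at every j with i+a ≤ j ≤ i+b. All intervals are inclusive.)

2

¬D must hold from j=2 onward; find where it first fails.
  j=2: holds
  j=3: holds
  j=4: holds
  j=5: fails
Holds on [2,4], so largest k = 2.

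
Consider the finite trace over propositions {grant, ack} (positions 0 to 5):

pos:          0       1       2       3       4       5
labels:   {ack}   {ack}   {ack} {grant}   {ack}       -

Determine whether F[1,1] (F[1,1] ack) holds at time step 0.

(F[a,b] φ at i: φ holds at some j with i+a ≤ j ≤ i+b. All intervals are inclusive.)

Check F[1,1] ack at each j in [1,1]:
  j=1: holds (witness at 2)
Found at j=1 → formula holds.

True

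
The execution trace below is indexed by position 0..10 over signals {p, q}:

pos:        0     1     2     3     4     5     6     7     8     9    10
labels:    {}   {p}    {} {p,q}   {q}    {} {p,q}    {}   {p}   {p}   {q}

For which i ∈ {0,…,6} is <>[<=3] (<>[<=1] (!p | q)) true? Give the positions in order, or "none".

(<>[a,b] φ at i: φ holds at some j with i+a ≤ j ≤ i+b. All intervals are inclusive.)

0, 1, 2, 3, 4, 5, 6

Evaluate at each i in [0,6]:
  i=0: ✓ (witness j=0)
  i=1: ✓ (witness j=1)
  i=2: ✓ (witness j=2)
  i=3: ✓ (witness j=3)
  i=4: ✓ (witness j=4)
  i=5: ✓ (witness j=5)
  i=6: ✓ (witness j=6)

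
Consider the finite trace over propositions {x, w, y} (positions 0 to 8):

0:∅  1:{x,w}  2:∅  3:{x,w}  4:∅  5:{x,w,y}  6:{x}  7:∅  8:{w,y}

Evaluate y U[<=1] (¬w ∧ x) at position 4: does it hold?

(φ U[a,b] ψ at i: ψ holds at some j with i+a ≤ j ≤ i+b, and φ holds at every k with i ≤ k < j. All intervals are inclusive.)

False

Need some j in [4,5] with (¬w ∧ x), and y at every k in [4,j-1].
  j=4: (¬w ∧ x) false.
  j=5: (¬w ∧ x) false.
No j in the window works → until fails.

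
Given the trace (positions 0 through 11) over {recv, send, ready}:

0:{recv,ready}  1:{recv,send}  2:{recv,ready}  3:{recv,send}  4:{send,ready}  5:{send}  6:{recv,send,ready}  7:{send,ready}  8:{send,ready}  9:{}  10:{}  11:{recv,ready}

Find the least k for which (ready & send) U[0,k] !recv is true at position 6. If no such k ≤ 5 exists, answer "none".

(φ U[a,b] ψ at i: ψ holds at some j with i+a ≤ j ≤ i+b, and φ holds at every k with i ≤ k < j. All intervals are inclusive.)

1

Need earliest j ≥ 6 with !recv, and (ready & send) at every k in [6,j-1].
  j=6: rhs fails.
  j=7: rhs holds; lhs holds on [6,6]. k = 1.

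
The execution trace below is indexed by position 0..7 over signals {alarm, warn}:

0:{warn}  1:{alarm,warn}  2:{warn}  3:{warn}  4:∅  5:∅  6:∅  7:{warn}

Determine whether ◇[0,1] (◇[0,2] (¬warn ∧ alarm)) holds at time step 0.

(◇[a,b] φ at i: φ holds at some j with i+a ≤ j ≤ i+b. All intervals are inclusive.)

Check ◇[0,2] (¬warn ∧ alarm) at each j in [0,1]:
  j=0: fails (none in [0,2])
  j=1: fails (none in [1,3])
No position in the window satisfies it → formula fails.

No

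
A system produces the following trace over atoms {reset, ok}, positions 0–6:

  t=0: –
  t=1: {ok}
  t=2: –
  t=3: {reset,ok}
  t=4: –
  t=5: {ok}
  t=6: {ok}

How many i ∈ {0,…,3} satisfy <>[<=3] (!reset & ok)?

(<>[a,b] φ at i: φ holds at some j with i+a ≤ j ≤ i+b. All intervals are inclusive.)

Evaluate at each i in [0,3]:
  i=0: ✓ (witness j=1)
  i=1: ✓ (witness j=1)
  i=2: ✓ (witness j=5)
  i=3: ✓ (witness j=5)
Positions where it holds: {0, 1, 2, 3} → 4.

4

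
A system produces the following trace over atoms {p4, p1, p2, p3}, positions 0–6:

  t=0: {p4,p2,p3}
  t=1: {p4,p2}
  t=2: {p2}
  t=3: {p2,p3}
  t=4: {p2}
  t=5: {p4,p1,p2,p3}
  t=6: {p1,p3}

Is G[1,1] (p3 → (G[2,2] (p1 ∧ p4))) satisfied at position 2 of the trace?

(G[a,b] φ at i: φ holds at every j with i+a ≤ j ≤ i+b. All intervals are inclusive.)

Yes

Check (p3 → (G[2,2] (p1 ∧ p4))) at every j in [3,3]:
  j=3: antecedent true; consequent holds on [5,5] → ✓
All positions satisfy it → formula holds.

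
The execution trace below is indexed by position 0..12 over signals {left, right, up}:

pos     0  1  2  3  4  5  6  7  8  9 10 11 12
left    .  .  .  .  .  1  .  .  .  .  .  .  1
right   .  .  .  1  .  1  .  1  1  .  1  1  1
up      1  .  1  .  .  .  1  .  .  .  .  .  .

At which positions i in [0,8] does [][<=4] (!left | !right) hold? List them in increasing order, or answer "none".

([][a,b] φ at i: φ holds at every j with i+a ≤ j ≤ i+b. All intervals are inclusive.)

Evaluate at each i in [0,8]:
  i=0: ✓ (all of [0,4])
  i=1: ✗ (fails at j=5)
  i=2: ✗ (fails at j=5)
  i=3: ✗ (fails at j=5)
  i=4: ✗ (fails at j=5)
  i=5: ✗ (fails at j=5)
  i=6: ✓ (all of [6,10])
  i=7: ✓ (all of [7,11])
  i=8: ✗ (fails at j=12)

0, 6, 7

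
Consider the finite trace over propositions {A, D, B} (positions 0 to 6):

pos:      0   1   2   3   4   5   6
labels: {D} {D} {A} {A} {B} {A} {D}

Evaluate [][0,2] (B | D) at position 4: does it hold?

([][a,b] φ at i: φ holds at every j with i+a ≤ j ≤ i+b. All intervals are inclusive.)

Check (B | D) at every j in [4,6]:
  j=4: true
  j=5: false
  j=6: true
Fails at j=5 → formula fails.

False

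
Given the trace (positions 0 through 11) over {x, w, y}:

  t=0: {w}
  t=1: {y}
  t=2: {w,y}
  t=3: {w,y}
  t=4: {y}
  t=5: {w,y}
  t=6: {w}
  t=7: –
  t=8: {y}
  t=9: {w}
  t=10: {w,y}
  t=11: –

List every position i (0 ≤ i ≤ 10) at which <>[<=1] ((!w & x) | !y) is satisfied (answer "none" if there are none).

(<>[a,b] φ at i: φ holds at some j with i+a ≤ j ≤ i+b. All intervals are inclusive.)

0, 5, 6, 7, 8, 9, 10

Evaluate at each i in [0,10]:
  i=0: ✓ (witness j=0)
  i=1: ✗ (none in [1,2])
  i=2: ✗ (none in [2,3])
  i=3: ✗ (none in [3,4])
  i=4: ✗ (none in [4,5])
  i=5: ✓ (witness j=6)
  i=6: ✓ (witness j=6)
  i=7: ✓ (witness j=7)
  i=8: ✓ (witness j=9)
  i=9: ✓ (witness j=9)
  i=10: ✓ (witness j=11)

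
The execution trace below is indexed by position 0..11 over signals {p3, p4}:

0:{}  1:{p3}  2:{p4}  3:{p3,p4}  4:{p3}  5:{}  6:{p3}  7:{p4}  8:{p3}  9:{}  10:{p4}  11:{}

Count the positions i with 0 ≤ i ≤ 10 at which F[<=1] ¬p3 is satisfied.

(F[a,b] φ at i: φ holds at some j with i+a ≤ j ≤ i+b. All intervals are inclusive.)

Evaluate at each i in [0,10]:
  i=0: ✓ (witness j=0)
  i=1: ✓ (witness j=2)
  i=2: ✓ (witness j=2)
  i=3: ✗ (none in [3,4])
  i=4: ✓ (witness j=5)
  i=5: ✓ (witness j=5)
  i=6: ✓ (witness j=7)
  i=7: ✓ (witness j=7)
  i=8: ✓ (witness j=9)
  i=9: ✓ (witness j=9)
  i=10: ✓ (witness j=10)
Positions where it holds: {0, 1, 2, 4, 5, 6, 7, 8, 9, 10} → 10.

10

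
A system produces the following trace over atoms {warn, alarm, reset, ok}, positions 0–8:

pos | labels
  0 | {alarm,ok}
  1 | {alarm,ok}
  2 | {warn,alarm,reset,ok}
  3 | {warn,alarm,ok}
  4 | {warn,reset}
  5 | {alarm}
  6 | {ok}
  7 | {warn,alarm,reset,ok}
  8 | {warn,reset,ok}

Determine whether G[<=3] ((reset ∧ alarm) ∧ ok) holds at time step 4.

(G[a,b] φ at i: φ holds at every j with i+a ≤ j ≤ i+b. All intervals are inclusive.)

Check ((reset ∧ alarm) ∧ ok) at every j in [4,7]:
  j=4: false
  j=5: false
  j=6: false
  j=7: true
Fails at j=4 → formula fails.

No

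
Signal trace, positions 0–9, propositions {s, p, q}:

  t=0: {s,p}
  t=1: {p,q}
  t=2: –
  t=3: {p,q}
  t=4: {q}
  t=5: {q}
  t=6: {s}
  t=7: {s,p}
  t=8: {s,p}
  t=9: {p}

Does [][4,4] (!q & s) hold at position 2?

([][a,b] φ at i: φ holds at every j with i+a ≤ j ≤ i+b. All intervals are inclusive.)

Check (!q & s) at every j in [6,6]:
  j=6: true
All positions satisfy it → formula holds.

True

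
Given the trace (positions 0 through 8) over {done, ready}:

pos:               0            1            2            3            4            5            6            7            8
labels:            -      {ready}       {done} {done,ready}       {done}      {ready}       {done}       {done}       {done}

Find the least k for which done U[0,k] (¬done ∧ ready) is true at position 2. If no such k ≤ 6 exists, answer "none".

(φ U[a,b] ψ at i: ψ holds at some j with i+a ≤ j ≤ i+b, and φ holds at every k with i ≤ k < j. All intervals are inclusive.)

3

Need earliest j ≥ 2 with (¬done ∧ ready), and done at every k in [2,j-1].
  j=2: rhs fails.
  j=3: rhs fails.
  j=4: rhs fails.
  j=5: rhs holds; lhs holds on [2,4]. k = 3.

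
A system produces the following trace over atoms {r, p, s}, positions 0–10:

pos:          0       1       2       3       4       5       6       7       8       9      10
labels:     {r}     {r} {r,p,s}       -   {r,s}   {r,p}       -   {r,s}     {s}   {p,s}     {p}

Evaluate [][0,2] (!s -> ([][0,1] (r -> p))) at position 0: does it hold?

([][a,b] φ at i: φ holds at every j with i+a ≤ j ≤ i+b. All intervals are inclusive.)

Check (!s -> ([][0,1] (r -> p))) at every j in [0,2]:
  j=0: antecedent true; consequent fails at 0 → ✗
  j=1: antecedent true; consequent fails at 1 → ✗
  j=2: antecedent false → ✓
Fails at j=0 → formula fails.

No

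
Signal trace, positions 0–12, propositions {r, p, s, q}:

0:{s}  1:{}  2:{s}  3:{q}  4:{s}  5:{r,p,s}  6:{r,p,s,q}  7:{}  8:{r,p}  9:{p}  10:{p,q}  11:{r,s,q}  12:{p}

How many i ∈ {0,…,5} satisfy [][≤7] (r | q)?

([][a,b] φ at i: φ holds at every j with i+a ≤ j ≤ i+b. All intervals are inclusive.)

Evaluate at each i in [0,5]:
  i=0: ✗ (fails at j=0)
  i=1: ✗ (fails at j=1)
  i=2: ✗ (fails at j=2)
  i=3: ✗ (fails at j=4)
  i=4: ✗ (fails at j=4)
  i=5: ✗ (fails at j=7)
Positions where it holds: {} → 0.

0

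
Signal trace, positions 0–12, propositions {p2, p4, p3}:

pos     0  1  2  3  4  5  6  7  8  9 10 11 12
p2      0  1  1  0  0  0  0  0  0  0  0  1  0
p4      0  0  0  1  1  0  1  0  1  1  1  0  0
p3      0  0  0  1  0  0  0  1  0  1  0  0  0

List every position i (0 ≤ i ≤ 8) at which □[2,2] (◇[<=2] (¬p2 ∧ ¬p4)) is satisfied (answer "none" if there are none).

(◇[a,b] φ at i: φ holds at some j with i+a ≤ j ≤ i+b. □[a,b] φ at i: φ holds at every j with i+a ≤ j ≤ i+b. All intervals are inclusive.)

Evaluate at each i in [0,8]:
  i=0: ✗ (fails at j=2)
  i=1: ✓ (all of [3,3])
  i=2: ✓ (all of [4,4])
  i=3: ✓ (all of [5,5])
  i=4: ✓ (all of [6,6])
  i=5: ✓ (all of [7,7])
  i=6: ✗ (fails at j=8)
  i=7: ✗ (fails at j=9)
  i=8: ✓ (all of [10,10])

1, 2, 3, 4, 5, 8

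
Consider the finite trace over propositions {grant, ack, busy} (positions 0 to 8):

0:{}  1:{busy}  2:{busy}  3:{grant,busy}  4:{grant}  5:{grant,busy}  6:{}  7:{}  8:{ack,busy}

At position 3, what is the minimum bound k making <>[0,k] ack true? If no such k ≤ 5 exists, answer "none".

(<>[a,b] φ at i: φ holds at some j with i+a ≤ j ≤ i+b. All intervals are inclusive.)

5

Scan j = 3,4,… for ack:
  j=3: fails
  j=4: fails
  j=5: fails
  j=6: fails
  j=7: fails
  j=8: holds
First hit at j=8, so smallest k = 8-3 = 5.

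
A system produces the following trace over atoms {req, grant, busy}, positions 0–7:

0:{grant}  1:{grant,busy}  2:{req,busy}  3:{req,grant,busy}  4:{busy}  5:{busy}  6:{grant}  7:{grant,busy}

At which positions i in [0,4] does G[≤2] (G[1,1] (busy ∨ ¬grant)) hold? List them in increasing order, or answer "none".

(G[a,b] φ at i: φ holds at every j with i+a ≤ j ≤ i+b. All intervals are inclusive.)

0, 1, 2

Evaluate at each i in [0,4]:
  i=0: ✓ (all of [0,2])
  i=1: ✓ (all of [1,3])
  i=2: ✓ (all of [2,4])
  i=3: ✗ (fails at j=5)
  i=4: ✗ (fails at j=5)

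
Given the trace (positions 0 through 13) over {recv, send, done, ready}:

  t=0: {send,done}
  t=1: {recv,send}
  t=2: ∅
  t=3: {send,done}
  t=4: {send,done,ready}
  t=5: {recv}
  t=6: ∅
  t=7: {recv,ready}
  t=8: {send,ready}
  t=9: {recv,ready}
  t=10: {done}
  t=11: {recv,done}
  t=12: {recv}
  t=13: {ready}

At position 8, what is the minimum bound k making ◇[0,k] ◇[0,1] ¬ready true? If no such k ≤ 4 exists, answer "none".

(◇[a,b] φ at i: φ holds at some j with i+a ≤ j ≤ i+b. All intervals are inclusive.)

1

Scan j = 8,9,… for ◇[0,1] ¬ready:
  j=8: fails
  j=9: holds
First hit at j=9, so smallest k = 9-8 = 1.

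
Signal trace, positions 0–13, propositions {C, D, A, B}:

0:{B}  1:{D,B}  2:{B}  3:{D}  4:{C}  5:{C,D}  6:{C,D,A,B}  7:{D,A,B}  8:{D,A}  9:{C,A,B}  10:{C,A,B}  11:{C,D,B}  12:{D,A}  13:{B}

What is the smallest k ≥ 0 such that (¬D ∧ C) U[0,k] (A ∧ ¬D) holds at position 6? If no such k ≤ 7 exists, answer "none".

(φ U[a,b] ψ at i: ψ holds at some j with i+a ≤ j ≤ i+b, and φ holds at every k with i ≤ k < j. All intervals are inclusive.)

Need earliest j ≥ 6 with (A ∧ ¬D), and (¬D ∧ C) at every k in [6,j-1].
  j=6: rhs fails.
  j=7: rhs fails.
  j=8: rhs fails.
  j=9: rhs holds but lhs fails at k=6.
  j=10: rhs holds but lhs fails at k=6.
  j=11: rhs fails.
  j=12: rhs fails.
  j=13: rhs fails.
No witness within the range → none.

none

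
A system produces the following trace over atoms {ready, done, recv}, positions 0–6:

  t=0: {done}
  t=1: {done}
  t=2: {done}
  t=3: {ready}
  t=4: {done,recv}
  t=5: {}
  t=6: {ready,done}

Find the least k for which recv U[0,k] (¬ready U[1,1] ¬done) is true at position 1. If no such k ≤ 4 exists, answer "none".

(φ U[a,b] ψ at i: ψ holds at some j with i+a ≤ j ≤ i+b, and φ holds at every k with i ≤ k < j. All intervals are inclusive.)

Need earliest j ≥ 1 with (¬ready U[1,1] ¬done), and recv at every k in [1,j-1].
  j=1: rhs fails.
  j=2: rhs holds but lhs fails at k=1.
  j=3: rhs fails.
  j=4: rhs holds but lhs fails at k=1.
  j=5: rhs fails.
No witness within the range → none.

none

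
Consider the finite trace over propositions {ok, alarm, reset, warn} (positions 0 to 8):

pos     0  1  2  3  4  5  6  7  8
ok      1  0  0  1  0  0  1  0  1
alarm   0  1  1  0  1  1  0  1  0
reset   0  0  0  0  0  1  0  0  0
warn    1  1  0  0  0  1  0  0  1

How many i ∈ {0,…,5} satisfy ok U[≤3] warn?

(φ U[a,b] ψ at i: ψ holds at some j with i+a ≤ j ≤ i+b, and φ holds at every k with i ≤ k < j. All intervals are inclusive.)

3

Evaluate at each i in [0,5]:
  i=0: ✓ (rhs at j=0)
  i=1: ✓ (rhs at j=1)
  i=2: ✗ (lhs fails at k=2 before rhs at j=5)
  i=3: ✗ (lhs fails at k=4 before rhs at j=5)
  i=4: ✗ (lhs fails at k=4 before rhs at j=5)
  i=5: ✓ (rhs at j=5)
Positions where it holds: {0, 1, 5} → 3.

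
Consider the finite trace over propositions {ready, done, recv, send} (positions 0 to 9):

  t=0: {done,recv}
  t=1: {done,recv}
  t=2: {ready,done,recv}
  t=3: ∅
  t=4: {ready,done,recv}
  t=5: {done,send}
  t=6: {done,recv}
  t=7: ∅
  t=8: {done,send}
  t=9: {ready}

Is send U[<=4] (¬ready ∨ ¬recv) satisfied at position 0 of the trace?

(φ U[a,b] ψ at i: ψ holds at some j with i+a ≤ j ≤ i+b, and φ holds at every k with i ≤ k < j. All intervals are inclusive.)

Need some j in [0,4] with (¬ready ∨ ¬recv), and send at every k in [0,j-1].
  j=0: (¬ready ∨ ¬recv) holds; no prefix to check → satisfied.

True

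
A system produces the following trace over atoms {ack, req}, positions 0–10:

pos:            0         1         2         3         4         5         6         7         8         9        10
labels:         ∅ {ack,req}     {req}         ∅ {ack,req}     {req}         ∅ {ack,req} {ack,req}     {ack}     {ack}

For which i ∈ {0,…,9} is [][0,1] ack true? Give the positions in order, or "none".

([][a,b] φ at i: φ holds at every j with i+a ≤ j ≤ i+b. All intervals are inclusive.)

Evaluate at each i in [0,9]:
  i=0: ✗ (fails at j=0)
  i=1: ✗ (fails at j=2)
  i=2: ✗ (fails at j=2)
  i=3: ✗ (fails at j=3)
  i=4: ✗ (fails at j=5)
  i=5: ✗ (fails at j=5)
  i=6: ✗ (fails at j=6)
  i=7: ✓ (all of [7,8])
  i=8: ✓ (all of [8,9])
  i=9: ✓ (all of [9,10])

7, 8, 9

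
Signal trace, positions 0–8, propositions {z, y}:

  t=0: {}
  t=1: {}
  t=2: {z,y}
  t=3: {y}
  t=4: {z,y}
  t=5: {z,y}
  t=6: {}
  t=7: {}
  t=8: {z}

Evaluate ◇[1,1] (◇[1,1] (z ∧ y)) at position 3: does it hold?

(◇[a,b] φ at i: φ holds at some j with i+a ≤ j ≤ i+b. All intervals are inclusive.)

Check ◇[1,1] (z ∧ y) at each j in [4,4]:
  j=4: holds (witness at 5)
Found at j=4 → formula holds.

True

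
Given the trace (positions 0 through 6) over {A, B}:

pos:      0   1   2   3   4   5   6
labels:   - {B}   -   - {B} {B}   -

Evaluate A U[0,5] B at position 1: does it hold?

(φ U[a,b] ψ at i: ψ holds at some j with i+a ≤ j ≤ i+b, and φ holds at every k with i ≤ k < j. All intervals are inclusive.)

Need some j in [1,6] with B, and A at every k in [1,j-1].
  j=1: B holds; no prefix to check → satisfied.

True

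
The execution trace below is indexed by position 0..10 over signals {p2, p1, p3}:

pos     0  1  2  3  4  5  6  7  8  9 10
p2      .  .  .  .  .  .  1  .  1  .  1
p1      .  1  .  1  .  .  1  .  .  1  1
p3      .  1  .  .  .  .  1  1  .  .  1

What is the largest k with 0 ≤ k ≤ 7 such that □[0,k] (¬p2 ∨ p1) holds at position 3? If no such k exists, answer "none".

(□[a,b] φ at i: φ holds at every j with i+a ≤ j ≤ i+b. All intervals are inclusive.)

4

(¬p2 ∨ p1) must hold from j=3 onward; find where it first fails.
  j=3: holds
  j=4: holds
  j=5: holds
  j=6: holds
  j=7: holds
  j=8: fails
Holds on [3,7], so largest k = 4.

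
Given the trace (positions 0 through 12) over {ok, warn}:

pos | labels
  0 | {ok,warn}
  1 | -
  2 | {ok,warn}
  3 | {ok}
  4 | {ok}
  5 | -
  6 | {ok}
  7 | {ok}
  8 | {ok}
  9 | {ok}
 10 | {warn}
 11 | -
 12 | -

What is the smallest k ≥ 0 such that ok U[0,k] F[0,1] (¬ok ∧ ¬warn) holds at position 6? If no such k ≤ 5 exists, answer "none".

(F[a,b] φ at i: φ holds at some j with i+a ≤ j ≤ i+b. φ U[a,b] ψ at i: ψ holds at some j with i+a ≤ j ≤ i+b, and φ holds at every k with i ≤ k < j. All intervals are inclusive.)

4

Need earliest j ≥ 6 with F[0,1] (¬ok ∧ ¬warn), and ok at every k in [6,j-1].
  j=6: rhs fails.
  j=7: rhs fails.
  j=8: rhs fails.
  j=9: rhs fails.
  j=10: rhs holds; lhs holds on [6,9]. k = 4.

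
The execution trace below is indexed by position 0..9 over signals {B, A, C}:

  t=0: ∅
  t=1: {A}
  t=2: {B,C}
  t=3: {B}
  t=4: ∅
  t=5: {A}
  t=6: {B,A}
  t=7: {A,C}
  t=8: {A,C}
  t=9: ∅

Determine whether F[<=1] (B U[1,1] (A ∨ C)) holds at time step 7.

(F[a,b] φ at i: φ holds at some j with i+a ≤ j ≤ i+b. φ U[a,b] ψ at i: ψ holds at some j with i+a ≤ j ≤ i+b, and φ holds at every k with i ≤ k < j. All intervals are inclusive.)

Does not hold

Check (B U[1,1] (A ∨ C)) at each j in [7,8]:
  j=7: fails
  j=8: fails
No position in the window satisfies it → formula fails.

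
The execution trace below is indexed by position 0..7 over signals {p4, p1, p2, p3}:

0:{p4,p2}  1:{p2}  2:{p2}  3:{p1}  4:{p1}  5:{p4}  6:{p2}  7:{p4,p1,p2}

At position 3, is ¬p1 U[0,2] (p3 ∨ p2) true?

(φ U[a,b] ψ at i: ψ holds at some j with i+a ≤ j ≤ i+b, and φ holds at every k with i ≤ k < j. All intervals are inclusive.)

Need some j in [3,5] with (p3 ∨ p2), and ¬p1 at every k in [3,j-1].
  j=3: (p3 ∨ p2) false.
  j=4: (p3 ∨ p2) false.
  j=5: (p3 ∨ p2) false.
No j in the window works → until fails.

False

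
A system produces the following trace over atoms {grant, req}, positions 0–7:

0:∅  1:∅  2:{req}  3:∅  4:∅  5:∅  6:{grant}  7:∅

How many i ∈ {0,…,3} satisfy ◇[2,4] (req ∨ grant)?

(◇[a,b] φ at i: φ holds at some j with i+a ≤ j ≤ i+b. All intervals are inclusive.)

Evaluate at each i in [0,3]:
  i=0: ✓ (witness j=2)
  i=1: ✗ (none in [3,5])
  i=2: ✓ (witness j=6)
  i=3: ✓ (witness j=6)
Positions where it holds: {0, 2, 3} → 3.

3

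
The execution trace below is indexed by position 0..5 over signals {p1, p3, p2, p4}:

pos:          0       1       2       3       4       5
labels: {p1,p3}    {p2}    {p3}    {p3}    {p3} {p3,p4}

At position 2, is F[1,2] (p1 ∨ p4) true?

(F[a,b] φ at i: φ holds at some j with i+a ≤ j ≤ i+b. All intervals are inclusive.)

Check (p1 ∨ p4) at each j in [3,4]:
  j=3: false
  j=4: false
No position in the window satisfies it → formula fails.

No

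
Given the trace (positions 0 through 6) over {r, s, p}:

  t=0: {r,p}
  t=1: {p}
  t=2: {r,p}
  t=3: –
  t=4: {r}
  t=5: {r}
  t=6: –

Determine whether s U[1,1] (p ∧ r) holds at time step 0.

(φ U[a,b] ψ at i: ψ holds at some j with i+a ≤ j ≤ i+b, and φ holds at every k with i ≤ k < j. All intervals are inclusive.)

No

Need some j in [1,1] with (p ∧ r), and s at every k in [0,j-1].
  j=1: (p ∧ r) false.
No j in the window works → until fails.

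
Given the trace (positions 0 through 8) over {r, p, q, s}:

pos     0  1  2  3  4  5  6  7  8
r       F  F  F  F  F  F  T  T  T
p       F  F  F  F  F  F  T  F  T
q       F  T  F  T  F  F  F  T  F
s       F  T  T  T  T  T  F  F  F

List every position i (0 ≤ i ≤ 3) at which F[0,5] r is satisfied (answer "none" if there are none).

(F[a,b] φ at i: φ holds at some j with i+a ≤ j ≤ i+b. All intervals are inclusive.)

1, 2, 3

Evaluate at each i in [0,3]:
  i=0: ✗ (none in [0,5])
  i=1: ✓ (witness j=6)
  i=2: ✓ (witness j=6)
  i=3: ✓ (witness j=6)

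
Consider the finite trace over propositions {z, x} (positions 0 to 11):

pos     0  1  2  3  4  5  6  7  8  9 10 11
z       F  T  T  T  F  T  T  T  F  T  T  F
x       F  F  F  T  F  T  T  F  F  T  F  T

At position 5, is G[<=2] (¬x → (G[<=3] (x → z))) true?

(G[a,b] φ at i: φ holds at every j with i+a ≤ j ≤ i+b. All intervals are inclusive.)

True

Check (¬x → (G[<=3] (x → z))) at every j in [5,7]:
  j=5: antecedent false → ✓
  j=6: antecedent false → ✓
  j=7: antecedent true; consequent holds on [7,10] → ✓
All positions satisfy it → formula holds.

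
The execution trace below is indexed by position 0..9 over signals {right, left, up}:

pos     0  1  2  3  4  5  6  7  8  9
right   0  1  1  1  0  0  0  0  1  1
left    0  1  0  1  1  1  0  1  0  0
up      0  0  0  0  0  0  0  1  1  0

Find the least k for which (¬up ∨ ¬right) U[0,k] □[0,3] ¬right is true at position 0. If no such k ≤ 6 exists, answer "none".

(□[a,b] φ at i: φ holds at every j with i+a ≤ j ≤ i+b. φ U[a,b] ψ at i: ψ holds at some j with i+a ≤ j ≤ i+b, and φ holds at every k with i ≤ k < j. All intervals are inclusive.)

Need earliest j ≥ 0 with □[0,3] ¬right, and (¬up ∨ ¬right) at every k in [0,j-1].
  j=0: rhs fails.
  j=1: rhs fails.
  j=2: rhs fails.
  j=3: rhs fails.
  j=4: rhs holds; lhs holds on [0,3]. k = 4.

4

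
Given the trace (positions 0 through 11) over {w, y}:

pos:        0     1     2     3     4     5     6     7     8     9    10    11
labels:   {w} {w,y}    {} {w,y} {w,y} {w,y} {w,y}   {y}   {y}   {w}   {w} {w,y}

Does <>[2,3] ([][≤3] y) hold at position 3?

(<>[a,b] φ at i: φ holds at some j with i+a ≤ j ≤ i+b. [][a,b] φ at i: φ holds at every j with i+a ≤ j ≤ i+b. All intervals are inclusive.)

Yes

Check [][≤3] y at each j in [5,6]:
  j=5: holds on [5,8]
  j=6: fails at 9
Found at j=5 → formula holds.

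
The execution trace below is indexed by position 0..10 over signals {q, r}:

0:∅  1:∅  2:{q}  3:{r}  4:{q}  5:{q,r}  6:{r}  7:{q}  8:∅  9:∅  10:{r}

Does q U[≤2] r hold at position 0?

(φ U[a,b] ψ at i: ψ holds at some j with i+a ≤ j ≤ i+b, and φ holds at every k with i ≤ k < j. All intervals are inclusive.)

Need some j in [0,2] with r, and q at every k in [0,j-1].
  j=0: r false.
  j=1: r false.
  j=2: r false.
No j in the window works → until fails.

False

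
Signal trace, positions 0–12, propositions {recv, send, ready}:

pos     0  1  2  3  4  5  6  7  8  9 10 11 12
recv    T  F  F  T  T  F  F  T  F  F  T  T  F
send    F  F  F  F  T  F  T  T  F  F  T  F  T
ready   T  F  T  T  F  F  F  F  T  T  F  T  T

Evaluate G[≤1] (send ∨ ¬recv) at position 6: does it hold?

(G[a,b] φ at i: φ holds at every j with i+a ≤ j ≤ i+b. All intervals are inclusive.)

Yes

Check (send ∨ ¬recv) at every j in [6,7]:
  j=6: true
  j=7: true
All positions satisfy it → formula holds.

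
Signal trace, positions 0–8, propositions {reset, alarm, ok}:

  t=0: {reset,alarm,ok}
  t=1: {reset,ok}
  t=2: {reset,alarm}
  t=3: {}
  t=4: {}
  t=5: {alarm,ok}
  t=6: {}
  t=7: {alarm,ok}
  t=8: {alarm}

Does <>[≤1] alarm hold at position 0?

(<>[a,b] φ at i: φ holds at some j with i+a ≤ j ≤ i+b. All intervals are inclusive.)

Check alarm at each j in [0,1]:
  j=0: true
  j=1: false
Found at j=0 → formula holds.

True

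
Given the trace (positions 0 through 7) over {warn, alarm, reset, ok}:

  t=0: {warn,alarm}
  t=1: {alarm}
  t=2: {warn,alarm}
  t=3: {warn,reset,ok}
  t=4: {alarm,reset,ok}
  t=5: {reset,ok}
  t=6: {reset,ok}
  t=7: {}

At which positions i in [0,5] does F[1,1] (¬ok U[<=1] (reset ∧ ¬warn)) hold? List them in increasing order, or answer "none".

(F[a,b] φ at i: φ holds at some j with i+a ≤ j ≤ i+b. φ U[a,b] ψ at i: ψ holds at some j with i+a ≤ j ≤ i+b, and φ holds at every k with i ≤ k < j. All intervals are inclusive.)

3, 4, 5

Evaluate at each i in [0,5]:
  i=0: ✗ (none in [1,1])
  i=1: ✗ (none in [2,2])
  i=2: ✗ (none in [3,3])
  i=3: ✓ (witness j=4)
  i=4: ✓ (witness j=5)
  i=5: ✓ (witness j=6)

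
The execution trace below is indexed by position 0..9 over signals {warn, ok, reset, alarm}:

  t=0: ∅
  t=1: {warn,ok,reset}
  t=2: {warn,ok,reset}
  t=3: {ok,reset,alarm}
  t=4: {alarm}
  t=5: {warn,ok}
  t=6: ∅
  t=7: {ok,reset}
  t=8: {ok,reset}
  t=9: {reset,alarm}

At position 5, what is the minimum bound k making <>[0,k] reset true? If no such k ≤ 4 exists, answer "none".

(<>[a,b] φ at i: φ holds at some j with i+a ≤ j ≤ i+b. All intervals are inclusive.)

Scan j = 5,6,… for reset:
  j=5: fails
  j=6: fails
  j=7: holds
First hit at j=7, so smallest k = 7-5 = 2.

2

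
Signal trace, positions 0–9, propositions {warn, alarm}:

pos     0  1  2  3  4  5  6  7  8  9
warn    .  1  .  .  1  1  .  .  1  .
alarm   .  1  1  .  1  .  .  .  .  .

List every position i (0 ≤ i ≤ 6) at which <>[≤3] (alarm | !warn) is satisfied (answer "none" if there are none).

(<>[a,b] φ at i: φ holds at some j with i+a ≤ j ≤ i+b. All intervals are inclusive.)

0, 1, 2, 3, 4, 5, 6

Evaluate at each i in [0,6]:
  i=0: ✓ (witness j=0)
  i=1: ✓ (witness j=1)
  i=2: ✓ (witness j=2)
  i=3: ✓ (witness j=3)
  i=4: ✓ (witness j=4)
  i=5: ✓ (witness j=6)
  i=6: ✓ (witness j=6)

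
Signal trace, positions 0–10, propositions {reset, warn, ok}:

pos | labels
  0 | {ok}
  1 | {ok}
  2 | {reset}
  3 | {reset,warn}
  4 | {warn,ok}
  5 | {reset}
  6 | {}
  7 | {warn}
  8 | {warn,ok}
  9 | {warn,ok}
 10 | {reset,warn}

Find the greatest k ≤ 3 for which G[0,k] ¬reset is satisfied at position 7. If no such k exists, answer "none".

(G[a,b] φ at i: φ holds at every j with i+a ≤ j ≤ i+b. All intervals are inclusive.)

2

¬reset must hold from j=7 onward; find where it first fails.
  j=7: holds
  j=8: holds
  j=9: holds
  j=10: fails
Holds on [7,9], so largest k = 2.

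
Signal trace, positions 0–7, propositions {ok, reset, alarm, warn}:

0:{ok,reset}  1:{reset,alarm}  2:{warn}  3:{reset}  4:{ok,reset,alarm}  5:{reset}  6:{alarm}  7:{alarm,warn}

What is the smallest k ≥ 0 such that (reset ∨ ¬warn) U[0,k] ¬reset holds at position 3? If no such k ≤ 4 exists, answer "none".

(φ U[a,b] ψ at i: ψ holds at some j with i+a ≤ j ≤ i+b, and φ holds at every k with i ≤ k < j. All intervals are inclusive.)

Need earliest j ≥ 3 with ¬reset, and (reset ∨ ¬warn) at every k in [3,j-1].
  j=3: rhs fails.
  j=4: rhs fails.
  j=5: rhs fails.
  j=6: rhs holds; lhs holds on [3,5]. k = 3.

3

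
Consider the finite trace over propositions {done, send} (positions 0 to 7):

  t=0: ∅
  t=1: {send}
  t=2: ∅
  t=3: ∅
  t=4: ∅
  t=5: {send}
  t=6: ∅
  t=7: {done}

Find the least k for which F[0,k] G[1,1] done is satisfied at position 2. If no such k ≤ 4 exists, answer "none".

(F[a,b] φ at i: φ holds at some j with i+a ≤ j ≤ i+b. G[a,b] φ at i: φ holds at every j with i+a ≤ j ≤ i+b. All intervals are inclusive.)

Scan j = 2,3,… for G[1,1] done:
  j=2: fails
  j=3: fails
  j=4: fails
  j=5: fails
  j=6: holds
First hit at j=6, so smallest k = 6-2 = 4.

4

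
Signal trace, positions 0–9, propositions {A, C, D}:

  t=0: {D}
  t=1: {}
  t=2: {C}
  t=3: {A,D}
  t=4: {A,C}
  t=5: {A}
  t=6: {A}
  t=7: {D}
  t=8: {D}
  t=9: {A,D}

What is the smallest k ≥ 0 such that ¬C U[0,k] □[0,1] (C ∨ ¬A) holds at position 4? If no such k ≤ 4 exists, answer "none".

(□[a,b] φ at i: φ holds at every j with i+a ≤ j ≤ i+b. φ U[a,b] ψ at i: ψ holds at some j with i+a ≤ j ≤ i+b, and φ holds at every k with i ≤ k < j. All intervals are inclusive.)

none

Need earliest j ≥ 4 with □[0,1] (C ∨ ¬A), and ¬C at every k in [4,j-1].
  j=4: rhs fails.
  j=5: rhs fails.
  j=6: rhs fails.
  j=7: rhs holds but lhs fails at k=4.
  j=8: rhs fails.
No witness within the range → none.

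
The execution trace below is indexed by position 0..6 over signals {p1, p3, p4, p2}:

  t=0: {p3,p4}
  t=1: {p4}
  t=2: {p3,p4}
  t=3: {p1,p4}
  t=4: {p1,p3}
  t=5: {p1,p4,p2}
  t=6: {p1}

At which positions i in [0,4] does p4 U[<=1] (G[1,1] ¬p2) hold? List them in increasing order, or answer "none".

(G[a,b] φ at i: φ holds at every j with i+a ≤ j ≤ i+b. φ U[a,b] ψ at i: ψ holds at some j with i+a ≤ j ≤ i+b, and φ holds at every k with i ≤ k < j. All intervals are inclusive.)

Evaluate at each i in [0,4]:
  i=0: ✓ (rhs at j=0)
  i=1: ✓ (rhs at j=1)
  i=2: ✓ (rhs at j=2)
  i=3: ✓ (rhs at j=3)
  i=4: ✗ (lhs fails at k=4 before rhs at j=5)

0, 1, 2, 3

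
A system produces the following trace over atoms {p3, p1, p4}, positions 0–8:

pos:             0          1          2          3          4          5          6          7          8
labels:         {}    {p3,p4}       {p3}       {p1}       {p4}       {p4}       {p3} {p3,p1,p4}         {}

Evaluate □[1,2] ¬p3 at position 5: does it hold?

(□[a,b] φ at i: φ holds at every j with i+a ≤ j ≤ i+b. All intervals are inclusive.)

False

Check ¬p3 at every j in [6,7]:
  j=6: false
  j=7: false
Fails at j=6 → formula fails.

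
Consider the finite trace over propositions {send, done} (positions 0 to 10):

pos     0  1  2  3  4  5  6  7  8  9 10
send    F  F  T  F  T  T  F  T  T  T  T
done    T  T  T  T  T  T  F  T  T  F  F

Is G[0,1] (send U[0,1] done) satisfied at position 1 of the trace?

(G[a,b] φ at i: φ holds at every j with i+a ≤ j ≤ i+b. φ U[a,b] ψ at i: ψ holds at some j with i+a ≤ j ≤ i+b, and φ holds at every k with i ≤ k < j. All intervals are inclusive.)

Holds

Check (send U[0,1] done) at every j in [1,2]:
  j=1: holds
  j=2: holds
All positions satisfy it → formula holds.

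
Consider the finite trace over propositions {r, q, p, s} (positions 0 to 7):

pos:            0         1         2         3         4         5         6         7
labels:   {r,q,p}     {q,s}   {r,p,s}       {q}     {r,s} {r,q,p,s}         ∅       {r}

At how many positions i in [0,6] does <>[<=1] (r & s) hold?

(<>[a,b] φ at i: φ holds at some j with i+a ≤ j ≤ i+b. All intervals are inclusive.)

5

Evaluate at each i in [0,6]:
  i=0: ✗ (none in [0,1])
  i=1: ✓ (witness j=2)
  i=2: ✓ (witness j=2)
  i=3: ✓ (witness j=4)
  i=4: ✓ (witness j=4)
  i=5: ✓ (witness j=5)
  i=6: ✗ (none in [6,7])
Positions where it holds: {1, 2, 3, 4, 5} → 5.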